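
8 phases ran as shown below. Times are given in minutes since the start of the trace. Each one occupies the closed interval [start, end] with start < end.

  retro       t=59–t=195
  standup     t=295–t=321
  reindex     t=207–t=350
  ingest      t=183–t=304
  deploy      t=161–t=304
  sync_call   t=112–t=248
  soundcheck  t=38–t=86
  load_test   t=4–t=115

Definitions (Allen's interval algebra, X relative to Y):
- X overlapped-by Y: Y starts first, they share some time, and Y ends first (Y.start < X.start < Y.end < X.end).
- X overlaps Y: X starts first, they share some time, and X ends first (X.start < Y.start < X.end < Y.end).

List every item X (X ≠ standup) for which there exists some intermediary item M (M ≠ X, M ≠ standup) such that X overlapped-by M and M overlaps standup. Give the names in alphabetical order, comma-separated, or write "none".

reindex

Target standup = [t=295, t=321].
Intermediaries M with M overlaps standup: deploy, ingest.
Via deploy — items with X overlapped-by deploy: reindex.
Via ingest — items with X overlapped-by ingest: reindex.
Union: reindex.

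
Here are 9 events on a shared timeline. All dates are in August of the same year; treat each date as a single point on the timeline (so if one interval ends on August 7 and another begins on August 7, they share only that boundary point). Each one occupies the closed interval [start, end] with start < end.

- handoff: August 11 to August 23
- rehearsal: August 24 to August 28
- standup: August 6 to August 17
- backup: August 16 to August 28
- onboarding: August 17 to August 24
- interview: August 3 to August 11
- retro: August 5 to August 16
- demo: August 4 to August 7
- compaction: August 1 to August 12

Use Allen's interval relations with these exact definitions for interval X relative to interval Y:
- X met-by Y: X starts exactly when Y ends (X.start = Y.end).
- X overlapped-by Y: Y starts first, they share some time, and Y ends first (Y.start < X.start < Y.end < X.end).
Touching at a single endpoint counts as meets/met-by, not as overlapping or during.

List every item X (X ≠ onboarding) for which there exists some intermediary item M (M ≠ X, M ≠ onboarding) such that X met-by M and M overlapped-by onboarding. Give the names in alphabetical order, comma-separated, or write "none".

none

Target onboarding = [August 17, August 24].
Intermediaries M with M overlapped-by onboarding: none.
Union: none.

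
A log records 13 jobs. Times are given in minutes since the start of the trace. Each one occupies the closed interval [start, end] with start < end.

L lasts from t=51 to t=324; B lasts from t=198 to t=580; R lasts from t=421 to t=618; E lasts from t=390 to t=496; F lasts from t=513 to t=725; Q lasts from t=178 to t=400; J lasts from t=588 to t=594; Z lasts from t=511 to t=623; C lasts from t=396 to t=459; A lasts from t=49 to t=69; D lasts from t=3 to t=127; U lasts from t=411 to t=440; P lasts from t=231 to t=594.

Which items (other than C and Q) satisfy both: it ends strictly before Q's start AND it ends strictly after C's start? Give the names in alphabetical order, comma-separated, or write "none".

Conditions: its end is strictly before Q's start (X.end < t=178) AND its end is strictly after C's start (X.end > t=396).
A: end t=69 < t=178? ✓; end t=69 > t=396? ✗ → no.
B: end t=580 < t=178? ✗; end t=580 > t=396? ✓ → no.
D: end t=127 < t=178? ✓; end t=127 > t=396? ✗ → no.
E: end t=496 < t=178? ✗; end t=496 > t=396? ✓ → no.
F: end t=725 < t=178? ✗; end t=725 > t=396? ✓ → no.
J: end t=594 < t=178? ✗; end t=594 > t=396? ✓ → no.
L: end t=324 < t=178? ✗; end t=324 > t=396? ✗ → no.
P: end t=594 < t=178? ✗; end t=594 > t=396? ✓ → no.
R: end t=618 < t=178? ✗; end t=618 > t=396? ✓ → no.
U: end t=440 < t=178? ✗; end t=440 > t=396? ✓ → no.
Z: end t=623 < t=178? ✗; end t=623 > t=396? ✓ → no.
Result: none.

none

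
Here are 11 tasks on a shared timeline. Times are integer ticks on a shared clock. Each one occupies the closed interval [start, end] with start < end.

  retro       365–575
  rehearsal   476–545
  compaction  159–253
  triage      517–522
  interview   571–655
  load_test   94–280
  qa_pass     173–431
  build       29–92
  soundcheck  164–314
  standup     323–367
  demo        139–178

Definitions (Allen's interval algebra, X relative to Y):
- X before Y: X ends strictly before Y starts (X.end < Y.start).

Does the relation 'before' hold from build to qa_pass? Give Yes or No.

Yes

build = [29, 92], qa_pass = [173, 431].
Actual relation of build to qa_pass: before.
Asked whether 'before' holds → Yes.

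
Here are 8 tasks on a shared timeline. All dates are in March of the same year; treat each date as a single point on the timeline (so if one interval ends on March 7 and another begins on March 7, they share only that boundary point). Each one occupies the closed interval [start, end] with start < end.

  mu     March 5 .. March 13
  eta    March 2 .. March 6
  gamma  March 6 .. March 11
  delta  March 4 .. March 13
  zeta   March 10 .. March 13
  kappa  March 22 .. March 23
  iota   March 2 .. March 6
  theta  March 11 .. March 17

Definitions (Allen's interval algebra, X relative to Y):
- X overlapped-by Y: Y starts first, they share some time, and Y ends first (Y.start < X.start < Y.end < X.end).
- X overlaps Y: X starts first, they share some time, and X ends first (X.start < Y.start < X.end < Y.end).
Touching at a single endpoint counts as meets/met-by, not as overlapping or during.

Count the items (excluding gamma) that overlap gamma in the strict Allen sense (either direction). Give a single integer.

Target gamma = [March 6, March 11].
delta [March 4, March 13] → contains → no.
eta [March 2, March 6] → meets → no.
iota [March 2, March 6] → meets → no.
kappa [March 22, March 23] → after → no.
mu [March 5, March 13] → contains → no.
theta [March 11, March 17] → met-by → no.
zeta [March 10, March 13] → overlapped-by → counts.
Total: 1.

1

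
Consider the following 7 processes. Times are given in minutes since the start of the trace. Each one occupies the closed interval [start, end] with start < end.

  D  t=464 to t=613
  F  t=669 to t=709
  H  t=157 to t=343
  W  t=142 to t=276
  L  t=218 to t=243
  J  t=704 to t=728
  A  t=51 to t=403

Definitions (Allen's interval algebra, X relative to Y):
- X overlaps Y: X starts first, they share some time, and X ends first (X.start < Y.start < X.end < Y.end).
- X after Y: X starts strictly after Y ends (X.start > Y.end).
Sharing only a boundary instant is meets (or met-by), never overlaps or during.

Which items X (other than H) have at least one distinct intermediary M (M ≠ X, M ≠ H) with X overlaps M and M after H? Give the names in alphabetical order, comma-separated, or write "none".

Target H = [t=157, t=343].
Intermediaries M with M after H: D, F, J.
Via D — items with X overlaps D: none.
Via F — items with X overlaps F: none.
Via J — items with X overlaps J: F.
Union: F.

F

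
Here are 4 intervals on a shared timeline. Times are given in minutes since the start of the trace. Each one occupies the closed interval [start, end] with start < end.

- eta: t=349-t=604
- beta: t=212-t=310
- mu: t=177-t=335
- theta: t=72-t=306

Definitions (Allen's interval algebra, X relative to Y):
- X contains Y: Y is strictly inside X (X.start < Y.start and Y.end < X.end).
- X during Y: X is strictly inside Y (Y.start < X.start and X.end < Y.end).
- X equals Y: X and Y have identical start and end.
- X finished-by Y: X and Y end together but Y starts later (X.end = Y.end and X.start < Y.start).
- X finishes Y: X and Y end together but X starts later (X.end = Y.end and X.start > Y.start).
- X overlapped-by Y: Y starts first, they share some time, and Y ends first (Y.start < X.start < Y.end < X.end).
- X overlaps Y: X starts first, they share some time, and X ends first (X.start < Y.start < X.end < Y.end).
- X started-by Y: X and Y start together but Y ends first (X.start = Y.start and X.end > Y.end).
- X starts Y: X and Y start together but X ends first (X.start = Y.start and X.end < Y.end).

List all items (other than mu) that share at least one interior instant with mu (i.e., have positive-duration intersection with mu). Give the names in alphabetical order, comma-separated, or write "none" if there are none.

Target mu = [t=177, t=335].
beta [t=212, t=310] → during → yes.
eta [t=349, t=604] → after → no.
theta [t=72, t=306] → overlaps → yes.
Result: beta, theta.

beta, theta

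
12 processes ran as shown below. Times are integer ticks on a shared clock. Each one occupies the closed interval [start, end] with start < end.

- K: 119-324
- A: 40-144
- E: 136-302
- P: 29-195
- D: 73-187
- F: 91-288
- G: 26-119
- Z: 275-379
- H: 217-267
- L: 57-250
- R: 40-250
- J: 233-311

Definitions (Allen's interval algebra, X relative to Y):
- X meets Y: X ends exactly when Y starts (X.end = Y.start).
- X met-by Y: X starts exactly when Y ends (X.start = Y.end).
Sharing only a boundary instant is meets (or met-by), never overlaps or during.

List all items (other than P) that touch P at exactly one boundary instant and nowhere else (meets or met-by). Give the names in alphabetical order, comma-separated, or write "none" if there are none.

Target P = [29, 195].
A [40, 144] → during → no.
D [73, 187] → during → no.
E [136, 302] → overlapped-by → no.
F [91, 288] → overlapped-by → no.
G [26, 119] → overlaps → no.
H [217, 267] → after → no.
J [233, 311] → after → no.
K [119, 324] → overlapped-by → no.
L [57, 250] → overlapped-by → no.
R [40, 250] → overlapped-by → no.
Z [275, 379] → after → no.
Result: none.

none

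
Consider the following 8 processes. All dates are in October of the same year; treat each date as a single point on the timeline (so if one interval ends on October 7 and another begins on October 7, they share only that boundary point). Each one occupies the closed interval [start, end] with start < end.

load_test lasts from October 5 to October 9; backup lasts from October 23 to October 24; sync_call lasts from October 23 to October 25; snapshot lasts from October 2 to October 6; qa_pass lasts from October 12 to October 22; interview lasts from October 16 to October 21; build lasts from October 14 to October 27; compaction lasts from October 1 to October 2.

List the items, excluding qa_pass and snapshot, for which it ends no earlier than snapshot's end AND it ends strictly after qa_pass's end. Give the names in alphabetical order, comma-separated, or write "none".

backup, build, sync_call

Conditions: its end is no earlier than snapshot's end (X.end >= October 6) AND its end is strictly after qa_pass's end (X.end > October 22).
backup: end October 24 >= October 6? ✓; end October 24 > October 22? ✓ → yes.
build: end October 27 >= October 6? ✓; end October 27 > October 22? ✓ → yes.
compaction: end October 2 >= October 6? ✗; end October 2 > October 22? ✗ → no.
interview: end October 21 >= October 6? ✓; end October 21 > October 22? ✗ → no.
load_test: end October 9 >= October 6? ✓; end October 9 > October 22? ✗ → no.
sync_call: end October 25 >= October 6? ✓; end October 25 > October 22? ✓ → yes.
Result: backup, build, sync_call.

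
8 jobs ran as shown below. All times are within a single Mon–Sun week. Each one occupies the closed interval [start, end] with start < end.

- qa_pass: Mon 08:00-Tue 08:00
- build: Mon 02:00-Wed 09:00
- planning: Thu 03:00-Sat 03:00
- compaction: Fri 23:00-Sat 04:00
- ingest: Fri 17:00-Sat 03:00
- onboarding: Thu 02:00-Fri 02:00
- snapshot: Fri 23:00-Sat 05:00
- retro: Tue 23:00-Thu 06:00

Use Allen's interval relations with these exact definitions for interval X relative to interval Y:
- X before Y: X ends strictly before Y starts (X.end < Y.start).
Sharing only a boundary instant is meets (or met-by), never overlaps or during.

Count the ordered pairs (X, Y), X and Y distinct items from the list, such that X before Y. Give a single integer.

Checking all 56 ordered pairs for relation 'before'; matching pairs in alphabetical order:
(build, compaction): build before compaction ✓
(build, ingest): build before ingest ✓
(build, onboarding): build before onboarding ✓
(build, planning): build before planning ✓
(build, snapshot): build before snapshot ✓
(onboarding, compaction): onboarding before compaction ✓
(onboarding, ingest): onboarding before ingest ✓
(onboarding, snapshot): onboarding before snapshot ✓
(qa_pass, compaction): qa_pass before compaction ✓
(qa_pass, ingest): qa_pass before ingest ✓
(qa_pass, onboarding): qa_pass before onboarding ✓
(qa_pass, planning): qa_pass before planning ✓
(qa_pass, retro): qa_pass before retro ✓
(qa_pass, snapshot): qa_pass before snapshot ✓
(retro, compaction): retro before compaction ✓
(retro, ingest): retro before ingest ✓
(retro, snapshot): retro before snapshot ✓
Count: 17.

17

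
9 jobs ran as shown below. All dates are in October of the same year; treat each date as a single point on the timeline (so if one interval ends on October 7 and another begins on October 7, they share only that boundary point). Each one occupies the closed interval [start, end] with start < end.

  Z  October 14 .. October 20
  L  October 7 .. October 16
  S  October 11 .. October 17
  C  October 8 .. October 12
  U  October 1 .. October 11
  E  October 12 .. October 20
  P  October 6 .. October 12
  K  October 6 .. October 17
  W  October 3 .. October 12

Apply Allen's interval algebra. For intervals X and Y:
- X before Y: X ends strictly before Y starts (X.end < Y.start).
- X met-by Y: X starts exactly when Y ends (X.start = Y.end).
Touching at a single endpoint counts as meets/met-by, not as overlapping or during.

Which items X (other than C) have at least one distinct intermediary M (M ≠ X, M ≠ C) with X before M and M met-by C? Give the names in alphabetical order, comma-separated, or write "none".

Target C = [October 8, October 12].
Intermediaries M with M met-by C: E.
Via E — items with X before E: U.
Union: U.

U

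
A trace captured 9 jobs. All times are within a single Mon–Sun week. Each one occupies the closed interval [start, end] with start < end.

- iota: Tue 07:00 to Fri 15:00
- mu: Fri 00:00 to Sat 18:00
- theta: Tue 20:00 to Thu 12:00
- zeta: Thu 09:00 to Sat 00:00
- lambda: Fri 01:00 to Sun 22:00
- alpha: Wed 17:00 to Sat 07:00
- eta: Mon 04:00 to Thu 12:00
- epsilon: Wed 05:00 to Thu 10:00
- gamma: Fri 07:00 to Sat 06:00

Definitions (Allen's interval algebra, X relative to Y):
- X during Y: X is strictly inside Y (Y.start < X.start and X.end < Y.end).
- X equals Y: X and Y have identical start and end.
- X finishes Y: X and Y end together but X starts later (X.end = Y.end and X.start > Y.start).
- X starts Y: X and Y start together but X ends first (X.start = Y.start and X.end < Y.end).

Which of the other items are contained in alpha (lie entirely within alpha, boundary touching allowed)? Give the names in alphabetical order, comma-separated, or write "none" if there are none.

gamma, zeta

Target alpha = [Wed 17:00, Sat 07:00].
epsilon [Wed 05:00, Thu 10:00] → overlaps → no.
eta [Mon 04:00, Thu 12:00] → overlaps → no.
gamma [Fri 07:00, Sat 06:00] → during → yes.
iota [Tue 07:00, Fri 15:00] → overlaps → no.
lambda [Fri 01:00, Sun 22:00] → overlapped-by → no.
mu [Fri 00:00, Sat 18:00] → overlapped-by → no.
theta [Tue 20:00, Thu 12:00] → overlaps → no.
zeta [Thu 09:00, Sat 00:00] → during → yes.
Result: gamma, zeta.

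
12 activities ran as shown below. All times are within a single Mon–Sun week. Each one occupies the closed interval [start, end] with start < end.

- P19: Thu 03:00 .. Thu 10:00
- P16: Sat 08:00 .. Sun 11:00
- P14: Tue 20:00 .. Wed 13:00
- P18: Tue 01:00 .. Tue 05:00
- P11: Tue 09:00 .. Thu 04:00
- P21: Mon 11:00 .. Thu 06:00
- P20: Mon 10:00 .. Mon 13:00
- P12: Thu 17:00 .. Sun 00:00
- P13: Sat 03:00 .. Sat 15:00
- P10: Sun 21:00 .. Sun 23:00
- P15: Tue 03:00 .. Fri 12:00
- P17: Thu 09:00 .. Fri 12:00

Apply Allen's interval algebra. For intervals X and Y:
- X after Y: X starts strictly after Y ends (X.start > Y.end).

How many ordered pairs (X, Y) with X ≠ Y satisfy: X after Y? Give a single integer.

Checking all 132 ordered pairs for relation 'after'; matching pairs in alphabetical order:
(P10, P11): P10 after P11 ✓
(P10, P12): P10 after P12 ✓
(P10, P13): P10 after P13 ✓
(P10, P14): P10 after P14 ✓
(P10, P15): P10 after P15 ✓
(P10, P16): P10 after P16 ✓
(P10, P17): P10 after P17 ✓
(P10, P18): P10 after P18 ✓
(P10, P19): P10 after P19 ✓
(P10, P20): P10 after P20 ✓
(P10, P21): P10 after P21 ✓
(P11, P18): P11 after P18 ✓
(P11, P20): P11 after P20 ✓
(P12, P11): P12 after P11 ✓
(P12, P14): P12 after P14 ✓
(P12, P18): P12 after P18 ✓
(P12, P19): P12 after P19 ✓
(P12, P20): P12 after P20 ✓
(P12, P21): P12 after P21 ✓
(P13, P11): P13 after P11 ✓
(P13, P14): P13 after P14 ✓
(P13, P15): P13 after P15 ✓
(P13, P17): P13 after P17 ✓
(P13, P18): P13 after P18 ✓
... plus 23 further pairs not listed.
Count: 47.

47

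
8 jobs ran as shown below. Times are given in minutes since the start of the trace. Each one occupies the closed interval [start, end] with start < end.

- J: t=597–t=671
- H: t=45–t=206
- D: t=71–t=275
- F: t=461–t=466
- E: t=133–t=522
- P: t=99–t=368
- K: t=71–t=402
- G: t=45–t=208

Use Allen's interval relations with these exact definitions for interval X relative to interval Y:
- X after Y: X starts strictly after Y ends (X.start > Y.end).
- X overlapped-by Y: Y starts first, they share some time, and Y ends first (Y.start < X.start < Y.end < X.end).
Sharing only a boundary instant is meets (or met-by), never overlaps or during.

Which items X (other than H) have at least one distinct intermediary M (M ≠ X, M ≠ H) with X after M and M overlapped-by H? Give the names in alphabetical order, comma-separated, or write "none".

Target H = [t=45, t=206].
Intermediaries M with M overlapped-by H: D, E, K, P.
Via D — items with X after D: F, J.
Via E — items with X after E: J.
Via K — items with X after K: F, J.
Via P — items with X after P: F, J.
Union: F, J.

F, J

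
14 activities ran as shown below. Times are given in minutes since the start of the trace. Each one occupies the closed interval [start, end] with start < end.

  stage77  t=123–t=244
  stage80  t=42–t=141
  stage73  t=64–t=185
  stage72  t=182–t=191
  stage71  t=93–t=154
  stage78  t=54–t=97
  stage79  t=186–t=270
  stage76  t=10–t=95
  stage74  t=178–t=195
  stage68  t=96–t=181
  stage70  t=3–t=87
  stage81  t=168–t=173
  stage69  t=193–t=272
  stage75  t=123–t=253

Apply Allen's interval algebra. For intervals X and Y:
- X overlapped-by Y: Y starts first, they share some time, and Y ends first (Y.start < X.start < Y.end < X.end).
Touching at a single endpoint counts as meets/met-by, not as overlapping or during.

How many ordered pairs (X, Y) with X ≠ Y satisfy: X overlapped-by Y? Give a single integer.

Checking all 182 ordered pairs for relation 'overlapped-by'; matching pairs in alphabetical order:
(stage68, stage71): stage68 overlapped-by stage71 ✓
(stage68, stage78): stage68 overlapped-by stage78 ✓
(stage68, stage80): stage68 overlapped-by stage80 ✓
(stage69, stage74): stage69 overlapped-by stage74 ✓
(stage69, stage75): stage69 overlapped-by stage75 ✓
(stage69, stage77): stage69 overlapped-by stage77 ✓
(stage69, stage79): stage69 overlapped-by stage79 ✓
(stage71, stage76): stage71 overlapped-by stage76 ✓
(stage71, stage78): stage71 overlapped-by stage78 ✓
(stage71, stage80): stage71 overlapped-by stage80 ✓
(stage72, stage73): stage72 overlapped-by stage73 ✓
(stage73, stage70): stage73 overlapped-by stage70 ✓
(stage73, stage76): stage73 overlapped-by stage76 ✓
(stage73, stage78): stage73 overlapped-by stage78 ✓
(stage73, stage80): stage73 overlapped-by stage80 ✓
(stage74, stage68): stage74 overlapped-by stage68 ✓
(stage74, stage73): stage74 overlapped-by stage73 ✓
(stage75, stage68): stage75 overlapped-by stage68 ✓
(stage75, stage71): stage75 overlapped-by stage71 ✓
(stage75, stage73): stage75 overlapped-by stage73 ✓
(stage75, stage80): stage75 overlapped-by stage80 ✓
(stage76, stage70): stage76 overlapped-by stage70 ✓
(stage77, stage68): stage77 overlapped-by stage68 ✓
(stage77, stage71): stage77 overlapped-by stage71 ✓
... plus 10 further pairs not listed.
Count: 34.

34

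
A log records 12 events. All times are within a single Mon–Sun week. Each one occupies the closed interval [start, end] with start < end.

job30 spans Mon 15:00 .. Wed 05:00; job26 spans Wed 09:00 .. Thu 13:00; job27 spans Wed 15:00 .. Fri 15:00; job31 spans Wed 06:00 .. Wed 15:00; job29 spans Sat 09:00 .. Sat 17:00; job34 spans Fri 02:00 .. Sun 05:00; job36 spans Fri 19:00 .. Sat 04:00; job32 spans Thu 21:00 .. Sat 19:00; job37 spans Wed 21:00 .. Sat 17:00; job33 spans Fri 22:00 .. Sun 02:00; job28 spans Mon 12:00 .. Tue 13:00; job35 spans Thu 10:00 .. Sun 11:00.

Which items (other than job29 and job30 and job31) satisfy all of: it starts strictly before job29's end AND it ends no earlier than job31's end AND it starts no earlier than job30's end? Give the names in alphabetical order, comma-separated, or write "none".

Conditions: its start is strictly before job29's end (X.start < Sat 17:00) AND its end is no earlier than job31's end (X.end >= Wed 15:00) AND its start is no earlier than job30's end (X.start >= Wed 05:00).
job26: start Wed 09:00 < Sat 17:00? ✓; end Thu 13:00 >= Wed 15:00? ✓; start Wed 09:00 >= Wed 05:00? ✓ → yes.
job27: start Wed 15:00 < Sat 17:00? ✓; end Fri 15:00 >= Wed 15:00? ✓; start Wed 15:00 >= Wed 05:00? ✓ → yes.
job28: start Mon 12:00 < Sat 17:00? ✓; end Tue 13:00 >= Wed 15:00? ✗; start Mon 12:00 >= Wed 05:00? ✗ → no.
job32: start Thu 21:00 < Sat 17:00? ✓; end Sat 19:00 >= Wed 15:00? ✓; start Thu 21:00 >= Wed 05:00? ✓ → yes.
job33: start Fri 22:00 < Sat 17:00? ✓; end Sun 02:00 >= Wed 15:00? ✓; start Fri 22:00 >= Wed 05:00? ✓ → yes.
job34: start Fri 02:00 < Sat 17:00? ✓; end Sun 05:00 >= Wed 15:00? ✓; start Fri 02:00 >= Wed 05:00? ✓ → yes.
job35: start Thu 10:00 < Sat 17:00? ✓; end Sun 11:00 >= Wed 15:00? ✓; start Thu 10:00 >= Wed 05:00? ✓ → yes.
job36: start Fri 19:00 < Sat 17:00? ✓; end Sat 04:00 >= Wed 15:00? ✓; start Fri 19:00 >= Wed 05:00? ✓ → yes.
job37: start Wed 21:00 < Sat 17:00? ✓; end Sat 17:00 >= Wed 15:00? ✓; start Wed 21:00 >= Wed 05:00? ✓ → yes.
Result: job26, job27, job32, job33, job34, job35, job36, job37.

job26, job27, job32, job33, job34, job35, job36, job37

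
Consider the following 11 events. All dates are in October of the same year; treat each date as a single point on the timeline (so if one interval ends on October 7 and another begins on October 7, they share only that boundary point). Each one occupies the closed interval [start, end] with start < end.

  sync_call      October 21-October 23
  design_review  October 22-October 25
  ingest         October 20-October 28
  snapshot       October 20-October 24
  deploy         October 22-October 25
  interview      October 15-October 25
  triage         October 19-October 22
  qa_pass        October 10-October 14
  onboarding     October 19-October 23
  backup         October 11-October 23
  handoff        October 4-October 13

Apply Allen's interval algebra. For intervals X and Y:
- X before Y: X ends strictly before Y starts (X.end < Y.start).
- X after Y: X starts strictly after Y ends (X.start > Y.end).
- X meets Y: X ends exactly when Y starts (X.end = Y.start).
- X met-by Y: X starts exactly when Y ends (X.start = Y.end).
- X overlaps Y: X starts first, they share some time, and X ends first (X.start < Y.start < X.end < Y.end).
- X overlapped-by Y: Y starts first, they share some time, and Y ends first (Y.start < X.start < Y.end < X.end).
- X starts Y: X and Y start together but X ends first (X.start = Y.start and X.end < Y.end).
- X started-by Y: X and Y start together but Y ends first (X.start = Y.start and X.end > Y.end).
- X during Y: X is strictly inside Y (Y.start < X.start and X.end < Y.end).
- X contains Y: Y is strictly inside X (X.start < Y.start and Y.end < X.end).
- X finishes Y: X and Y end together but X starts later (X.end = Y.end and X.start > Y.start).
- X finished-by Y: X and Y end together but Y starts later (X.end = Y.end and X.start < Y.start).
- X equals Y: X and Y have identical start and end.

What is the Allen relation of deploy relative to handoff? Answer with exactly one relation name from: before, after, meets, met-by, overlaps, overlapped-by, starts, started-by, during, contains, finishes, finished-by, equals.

after

deploy = [October 22, October 25]; handoff = [October 4, October 13].
Compare endpoints: deploy.start > handoff.start, deploy.start > handoff.end, deploy.end > handoff.start, deploy.end > handoff.end.
That pattern is 'after'.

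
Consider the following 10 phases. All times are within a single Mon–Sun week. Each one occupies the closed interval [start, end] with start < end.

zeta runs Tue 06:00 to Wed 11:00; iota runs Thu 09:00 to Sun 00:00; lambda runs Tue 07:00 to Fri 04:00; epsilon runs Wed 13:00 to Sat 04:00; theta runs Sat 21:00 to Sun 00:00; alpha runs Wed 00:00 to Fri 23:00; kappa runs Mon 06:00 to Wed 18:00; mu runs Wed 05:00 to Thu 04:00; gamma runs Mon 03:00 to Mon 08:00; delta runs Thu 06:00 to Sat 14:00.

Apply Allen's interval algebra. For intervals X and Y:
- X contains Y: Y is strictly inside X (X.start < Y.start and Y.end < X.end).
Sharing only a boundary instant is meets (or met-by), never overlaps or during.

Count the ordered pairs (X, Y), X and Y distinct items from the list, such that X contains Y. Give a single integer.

Checking all 90 ordered pairs for relation 'contains'; matching pairs in alphabetical order:
(alpha, mu): alpha contains mu ✓
(kappa, zeta): kappa contains zeta ✓
(lambda, mu): lambda contains mu ✓
Count: 3.

3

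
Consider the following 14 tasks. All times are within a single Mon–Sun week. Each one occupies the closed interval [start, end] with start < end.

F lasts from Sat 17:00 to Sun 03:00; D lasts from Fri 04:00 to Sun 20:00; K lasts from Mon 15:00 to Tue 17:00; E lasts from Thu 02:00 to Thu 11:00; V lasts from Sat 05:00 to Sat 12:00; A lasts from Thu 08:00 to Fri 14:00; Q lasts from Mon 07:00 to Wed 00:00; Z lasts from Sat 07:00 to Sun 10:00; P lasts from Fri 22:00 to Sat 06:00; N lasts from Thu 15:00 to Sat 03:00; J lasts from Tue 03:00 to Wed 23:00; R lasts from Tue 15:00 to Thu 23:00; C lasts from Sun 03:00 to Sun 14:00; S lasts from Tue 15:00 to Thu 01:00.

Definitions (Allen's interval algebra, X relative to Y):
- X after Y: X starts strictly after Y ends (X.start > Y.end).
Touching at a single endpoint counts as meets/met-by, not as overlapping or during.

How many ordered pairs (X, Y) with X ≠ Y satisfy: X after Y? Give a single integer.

63

Checking all 182 ordered pairs for relation 'after'; matching pairs in alphabetical order:
(A, J): A after J ✓
(A, K): A after K ✓
(A, Q): A after Q ✓
(A, S): A after S ✓
(C, A): C after A ✓
(C, E): C after E ✓
(C, J): C after J ✓
(C, K): C after K ✓
(C, N): C after N ✓
(C, P): C after P ✓
(C, Q): C after Q ✓
(C, R): C after R ✓
(C, S): C after S ✓
(C, V): C after V ✓
(D, E): D after E ✓
(D, J): D after J ✓
(D, K): D after K ✓
(D, Q): D after Q ✓
(D, R): D after R ✓
(D, S): D after S ✓
(E, J): E after J ✓
(E, K): E after K ✓
(E, Q): E after Q ✓
(E, S): E after S ✓
... plus 39 further pairs not listed.
Count: 63.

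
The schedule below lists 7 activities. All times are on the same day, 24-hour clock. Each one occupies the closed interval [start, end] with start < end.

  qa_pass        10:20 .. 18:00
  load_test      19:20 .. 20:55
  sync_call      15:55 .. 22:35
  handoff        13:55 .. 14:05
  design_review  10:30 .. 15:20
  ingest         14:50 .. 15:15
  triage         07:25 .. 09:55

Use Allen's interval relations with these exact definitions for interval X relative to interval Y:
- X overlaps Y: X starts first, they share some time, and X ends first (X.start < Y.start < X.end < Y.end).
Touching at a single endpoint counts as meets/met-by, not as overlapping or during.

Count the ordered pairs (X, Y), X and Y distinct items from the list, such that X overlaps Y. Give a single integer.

Checking all 42 ordered pairs for relation 'overlaps'; matching pairs in alphabetical order:
(qa_pass, sync_call): qa_pass overlaps sync_call ✓
Count: 1.

1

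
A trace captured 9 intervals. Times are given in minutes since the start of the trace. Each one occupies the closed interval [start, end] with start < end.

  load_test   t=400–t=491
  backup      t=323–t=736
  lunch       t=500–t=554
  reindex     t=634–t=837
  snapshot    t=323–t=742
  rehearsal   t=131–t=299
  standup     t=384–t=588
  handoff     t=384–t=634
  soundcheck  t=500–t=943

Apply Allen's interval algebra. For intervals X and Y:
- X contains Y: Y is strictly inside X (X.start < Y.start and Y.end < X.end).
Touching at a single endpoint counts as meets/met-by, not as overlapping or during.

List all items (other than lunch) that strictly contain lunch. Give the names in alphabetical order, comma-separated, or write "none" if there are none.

backup, handoff, snapshot, standup

Target lunch = [t=500, t=554].
backup [t=323, t=736] → contains → yes.
handoff [t=384, t=634] → contains → yes.
load_test [t=400, t=491] → before → no.
rehearsal [t=131, t=299] → before → no.
reindex [t=634, t=837] → after → no.
snapshot [t=323, t=742] → contains → yes.
soundcheck [t=500, t=943] → started-by → no.
standup [t=384, t=588] → contains → yes.
Result: backup, handoff, snapshot, standup.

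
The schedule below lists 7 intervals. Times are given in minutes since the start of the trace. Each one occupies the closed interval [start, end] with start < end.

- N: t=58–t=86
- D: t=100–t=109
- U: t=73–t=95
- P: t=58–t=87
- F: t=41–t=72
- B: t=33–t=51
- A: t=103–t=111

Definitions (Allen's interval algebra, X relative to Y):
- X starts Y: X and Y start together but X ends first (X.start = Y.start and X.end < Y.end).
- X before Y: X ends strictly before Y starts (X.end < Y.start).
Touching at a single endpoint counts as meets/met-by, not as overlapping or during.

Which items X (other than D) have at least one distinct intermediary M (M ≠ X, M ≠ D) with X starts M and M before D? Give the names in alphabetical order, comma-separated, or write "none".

N

Target D = [t=100, t=109].
Intermediaries M with M before D: B, F, N, P, U.
Via B — items with X starts B: none.
Via F — items with X starts F: none.
Via N — items with X starts N: none.
Via P — items with X starts P: N.
Via U — items with X starts U: none.
Union: N.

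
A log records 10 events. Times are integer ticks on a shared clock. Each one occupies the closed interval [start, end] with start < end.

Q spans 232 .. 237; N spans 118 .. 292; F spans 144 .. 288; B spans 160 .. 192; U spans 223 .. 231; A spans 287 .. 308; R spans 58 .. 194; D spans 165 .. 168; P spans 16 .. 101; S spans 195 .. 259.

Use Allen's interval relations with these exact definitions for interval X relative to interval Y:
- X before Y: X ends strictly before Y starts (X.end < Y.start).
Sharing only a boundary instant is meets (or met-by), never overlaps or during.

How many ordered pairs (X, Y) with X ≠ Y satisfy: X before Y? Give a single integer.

24

Checking all 90 ordered pairs for relation 'before'; matching pairs in alphabetical order:
(B, A): B before A ✓
(B, Q): B before Q ✓
(B, S): B before S ✓
(B, U): B before U ✓
(D, A): D before A ✓
(D, Q): D before Q ✓
(D, S): D before S ✓
(D, U): D before U ✓
(P, A): P before A ✓
(P, B): P before B ✓
(P, D): P before D ✓
(P, F): P before F ✓
(P, N): P before N ✓
(P, Q): P before Q ✓
(P, S): P before S ✓
(P, U): P before U ✓
(Q, A): Q before A ✓
(R, A): R before A ✓
(R, Q): R before Q ✓
(R, S): R before S ✓
(R, U): R before U ✓
(S, A): S before A ✓
(U, A): U before A ✓
(U, Q): U before Q ✓
Count: 24.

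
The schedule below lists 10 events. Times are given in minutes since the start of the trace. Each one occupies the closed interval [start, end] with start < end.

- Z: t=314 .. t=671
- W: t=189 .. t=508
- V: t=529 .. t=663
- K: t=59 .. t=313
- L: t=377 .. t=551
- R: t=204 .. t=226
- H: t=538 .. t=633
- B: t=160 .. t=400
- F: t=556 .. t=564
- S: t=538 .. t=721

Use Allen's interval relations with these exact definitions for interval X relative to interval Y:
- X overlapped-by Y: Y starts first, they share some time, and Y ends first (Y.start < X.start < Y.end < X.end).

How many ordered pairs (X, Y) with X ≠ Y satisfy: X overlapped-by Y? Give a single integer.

12

Checking all 90 ordered pairs for relation 'overlapped-by'; matching pairs in alphabetical order:
(B, K): B overlapped-by K ✓
(H, L): H overlapped-by L ✓
(L, B): L overlapped-by B ✓
(L, W): L overlapped-by W ✓
(S, L): S overlapped-by L ✓
(S, V): S overlapped-by V ✓
(S, Z): S overlapped-by Z ✓
(V, L): V overlapped-by L ✓
(W, B): W overlapped-by B ✓
(W, K): W overlapped-by K ✓
(Z, B): Z overlapped-by B ✓
(Z, W): Z overlapped-by W ✓
Count: 12.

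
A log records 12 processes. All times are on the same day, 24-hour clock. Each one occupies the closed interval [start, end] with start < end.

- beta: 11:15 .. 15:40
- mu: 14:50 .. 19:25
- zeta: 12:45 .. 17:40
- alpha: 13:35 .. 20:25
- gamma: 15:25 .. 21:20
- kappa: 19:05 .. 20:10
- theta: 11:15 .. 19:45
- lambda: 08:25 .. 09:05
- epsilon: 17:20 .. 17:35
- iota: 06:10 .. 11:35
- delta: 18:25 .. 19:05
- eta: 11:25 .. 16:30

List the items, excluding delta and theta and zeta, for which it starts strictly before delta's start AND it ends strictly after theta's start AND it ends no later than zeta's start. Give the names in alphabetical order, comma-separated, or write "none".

Conditions: its start is strictly before delta's start (X.start < 18:25) AND its end is strictly after theta's start (X.end > 11:15) AND its end is no later than zeta's start (X.end <= 12:45).
alpha: start 13:35 < 18:25? ✓; end 20:25 > 11:15? ✓; end 20:25 <= 12:45? ✗ → no.
beta: start 11:15 < 18:25? ✓; end 15:40 > 11:15? ✓; end 15:40 <= 12:45? ✗ → no.
epsilon: start 17:20 < 18:25? ✓; end 17:35 > 11:15? ✓; end 17:35 <= 12:45? ✗ → no.
eta: start 11:25 < 18:25? ✓; end 16:30 > 11:15? ✓; end 16:30 <= 12:45? ✗ → no.
gamma: start 15:25 < 18:25? ✓; end 21:20 > 11:15? ✓; end 21:20 <= 12:45? ✗ → no.
iota: start 06:10 < 18:25? ✓; end 11:35 > 11:15? ✓; end 11:35 <= 12:45? ✓ → yes.
kappa: start 19:05 < 18:25? ✗; end 20:10 > 11:15? ✓; end 20:10 <= 12:45? ✗ → no.
lambda: start 08:25 < 18:25? ✓; end 09:05 > 11:15? ✗; end 09:05 <= 12:45? ✓ → no.
mu: start 14:50 < 18:25? ✓; end 19:25 > 11:15? ✓; end 19:25 <= 12:45? ✗ → no.
Result: iota.

iota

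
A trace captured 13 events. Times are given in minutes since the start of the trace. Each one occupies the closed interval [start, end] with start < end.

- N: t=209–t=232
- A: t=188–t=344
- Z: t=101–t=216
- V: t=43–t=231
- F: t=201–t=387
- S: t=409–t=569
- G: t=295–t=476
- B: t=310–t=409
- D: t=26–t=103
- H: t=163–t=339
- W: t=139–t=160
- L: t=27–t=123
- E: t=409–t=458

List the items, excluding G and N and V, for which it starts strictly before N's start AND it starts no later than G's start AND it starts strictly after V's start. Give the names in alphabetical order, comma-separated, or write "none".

Conditions: its start is strictly before N's start (X.start < t=209) AND its start is no later than G's start (X.start <= t=295) AND its start is strictly after V's start (X.start > t=43).
A: start t=188 < t=209? ✓; start t=188 <= t=295? ✓; start t=188 > t=43? ✓ → yes.
B: start t=310 < t=209? ✗; start t=310 <= t=295? ✗; start t=310 > t=43? ✓ → no.
D: start t=26 < t=209? ✓; start t=26 <= t=295? ✓; start t=26 > t=43? ✗ → no.
E: start t=409 < t=209? ✗; start t=409 <= t=295? ✗; start t=409 > t=43? ✓ → no.
F: start t=201 < t=209? ✓; start t=201 <= t=295? ✓; start t=201 > t=43? ✓ → yes.
H: start t=163 < t=209? ✓; start t=163 <= t=295? ✓; start t=163 > t=43? ✓ → yes.
L: start t=27 < t=209? ✓; start t=27 <= t=295? ✓; start t=27 > t=43? ✗ → no.
S: start t=409 < t=209? ✗; start t=409 <= t=295? ✗; start t=409 > t=43? ✓ → no.
W: start t=139 < t=209? ✓; start t=139 <= t=295? ✓; start t=139 > t=43? ✓ → yes.
Z: start t=101 < t=209? ✓; start t=101 <= t=295? ✓; start t=101 > t=43? ✓ → yes.
Result: A, F, H, W, Z.

A, F, H, W, Z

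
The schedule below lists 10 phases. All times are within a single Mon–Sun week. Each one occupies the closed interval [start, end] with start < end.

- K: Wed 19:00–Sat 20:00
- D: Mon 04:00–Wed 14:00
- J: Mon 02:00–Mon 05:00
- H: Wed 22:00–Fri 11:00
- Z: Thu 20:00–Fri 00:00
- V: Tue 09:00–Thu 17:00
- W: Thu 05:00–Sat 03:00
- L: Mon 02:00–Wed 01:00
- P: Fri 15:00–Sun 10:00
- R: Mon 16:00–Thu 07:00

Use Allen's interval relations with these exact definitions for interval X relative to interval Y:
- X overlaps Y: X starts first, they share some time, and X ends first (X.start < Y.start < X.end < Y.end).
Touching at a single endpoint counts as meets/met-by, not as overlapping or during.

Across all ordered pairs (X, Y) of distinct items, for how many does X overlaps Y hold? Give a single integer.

16

Checking all 90 ordered pairs for relation 'overlaps'; matching pairs in alphabetical order:
(D, R): D overlaps R ✓
(D, V): D overlaps V ✓
(H, W): H overlaps W ✓
(J, D): J overlaps D ✓
(K, P): K overlaps P ✓
(L, D): L overlaps D ✓
(L, R): L overlaps R ✓
(L, V): L overlaps V ✓
(R, H): R overlaps H ✓
(R, K): R overlaps K ✓
(R, V): R overlaps V ✓
(R, W): R overlaps W ✓
(V, H): V overlaps H ✓
(V, K): V overlaps K ✓
(V, W): V overlaps W ✓
(W, P): W overlaps P ✓
Count: 16.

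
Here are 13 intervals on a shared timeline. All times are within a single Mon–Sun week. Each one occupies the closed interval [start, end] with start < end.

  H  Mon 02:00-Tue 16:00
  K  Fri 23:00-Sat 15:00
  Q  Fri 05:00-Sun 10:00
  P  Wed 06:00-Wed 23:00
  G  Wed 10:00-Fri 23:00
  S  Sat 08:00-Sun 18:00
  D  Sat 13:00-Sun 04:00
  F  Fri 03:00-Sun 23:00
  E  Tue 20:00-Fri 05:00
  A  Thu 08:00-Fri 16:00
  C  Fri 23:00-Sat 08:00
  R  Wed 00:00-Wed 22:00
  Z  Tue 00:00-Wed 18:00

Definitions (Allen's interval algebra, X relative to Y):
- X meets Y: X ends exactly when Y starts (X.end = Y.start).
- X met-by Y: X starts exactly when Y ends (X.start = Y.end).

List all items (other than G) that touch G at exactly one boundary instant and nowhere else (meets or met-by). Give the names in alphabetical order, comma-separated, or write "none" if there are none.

C, K

Target G = [Wed 10:00, Fri 23:00].
A [Thu 08:00, Fri 16:00] → during → no.
C [Fri 23:00, Sat 08:00] → met-by → yes.
D [Sat 13:00, Sun 04:00] → after → no.
E [Tue 20:00, Fri 05:00] → overlaps → no.
F [Fri 03:00, Sun 23:00] → overlapped-by → no.
H [Mon 02:00, Tue 16:00] → before → no.
K [Fri 23:00, Sat 15:00] → met-by → yes.
P [Wed 06:00, Wed 23:00] → overlaps → no.
Q [Fri 05:00, Sun 10:00] → overlapped-by → no.
R [Wed 00:00, Wed 22:00] → overlaps → no.
S [Sat 08:00, Sun 18:00] → after → no.
Z [Tue 00:00, Wed 18:00] → overlaps → no.
Result: C, K.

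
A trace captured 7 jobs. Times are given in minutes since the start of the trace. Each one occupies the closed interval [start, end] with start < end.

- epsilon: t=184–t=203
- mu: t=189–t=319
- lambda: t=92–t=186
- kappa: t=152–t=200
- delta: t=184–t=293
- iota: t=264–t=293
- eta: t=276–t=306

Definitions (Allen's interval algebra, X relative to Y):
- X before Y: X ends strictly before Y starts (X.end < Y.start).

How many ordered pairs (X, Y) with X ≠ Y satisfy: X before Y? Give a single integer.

7

Checking all 42 ordered pairs for relation 'before'; matching pairs in alphabetical order:
(epsilon, eta): epsilon before eta ✓
(epsilon, iota): epsilon before iota ✓
(kappa, eta): kappa before eta ✓
(kappa, iota): kappa before iota ✓
(lambda, eta): lambda before eta ✓
(lambda, iota): lambda before iota ✓
(lambda, mu): lambda before mu ✓
Count: 7.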